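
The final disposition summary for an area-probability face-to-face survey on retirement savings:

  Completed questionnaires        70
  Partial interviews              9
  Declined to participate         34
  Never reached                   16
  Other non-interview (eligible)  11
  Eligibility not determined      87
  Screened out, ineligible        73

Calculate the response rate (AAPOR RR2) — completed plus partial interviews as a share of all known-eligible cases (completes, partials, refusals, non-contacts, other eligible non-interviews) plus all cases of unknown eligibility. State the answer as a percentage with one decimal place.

34.8%

Numerator: 70 + 9 = 79
Base: 70 + 9 + 34 + 16 + 11 + 87 = 227
RR2 = 79 / 227 = 0.3480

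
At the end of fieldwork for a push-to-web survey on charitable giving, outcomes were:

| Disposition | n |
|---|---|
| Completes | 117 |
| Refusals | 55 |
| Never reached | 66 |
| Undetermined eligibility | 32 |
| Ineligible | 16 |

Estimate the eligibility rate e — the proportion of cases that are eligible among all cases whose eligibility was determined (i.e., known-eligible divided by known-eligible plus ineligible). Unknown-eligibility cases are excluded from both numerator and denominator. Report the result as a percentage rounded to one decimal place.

Eligible (known) = 117 + 55 + 66 = 238
e = 238 / (238 + 16) = 238 / 254 = 0.9370

93.7%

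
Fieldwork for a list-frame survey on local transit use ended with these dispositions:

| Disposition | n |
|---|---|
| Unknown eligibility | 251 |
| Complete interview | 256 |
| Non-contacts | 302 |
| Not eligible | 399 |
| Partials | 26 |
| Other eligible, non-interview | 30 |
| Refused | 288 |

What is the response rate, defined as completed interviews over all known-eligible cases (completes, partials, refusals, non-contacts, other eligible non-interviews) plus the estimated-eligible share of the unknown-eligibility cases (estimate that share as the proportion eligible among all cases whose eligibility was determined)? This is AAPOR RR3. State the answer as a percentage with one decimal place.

23.8%

Top: 256
Determined eligible: 256 + 26 + 288 + 302 + 30 = 902
e = 902 / (902 + 399) = 902 / 1301 = 0.6933
Estimated eligible among unknowns: 0.6933 × 251 = 174.02
Denom: 902 + 174.02 = 1076.02
RR3 = 256 / 1076.02 = 0.2379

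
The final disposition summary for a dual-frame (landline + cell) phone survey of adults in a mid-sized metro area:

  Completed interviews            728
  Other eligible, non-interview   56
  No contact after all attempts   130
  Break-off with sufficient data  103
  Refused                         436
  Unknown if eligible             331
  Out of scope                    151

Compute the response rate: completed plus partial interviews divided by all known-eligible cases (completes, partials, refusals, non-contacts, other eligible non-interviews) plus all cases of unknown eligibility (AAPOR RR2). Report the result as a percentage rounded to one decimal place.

Num → 728 + 103 = 831
Denominator → 728 + 103 + 436 + 130 + 56 + 331 = 1784
RR2 = 831 / 1784 = 0.4658

46.6%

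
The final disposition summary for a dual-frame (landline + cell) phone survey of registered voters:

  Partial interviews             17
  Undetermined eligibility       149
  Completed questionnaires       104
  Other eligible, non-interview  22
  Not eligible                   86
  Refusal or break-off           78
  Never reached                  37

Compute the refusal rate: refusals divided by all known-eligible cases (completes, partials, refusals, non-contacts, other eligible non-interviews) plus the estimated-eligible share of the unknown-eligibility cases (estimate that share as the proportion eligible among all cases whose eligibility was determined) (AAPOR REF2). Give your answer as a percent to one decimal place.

21.1%

Numerator → 78
Known eligible → 104 + 17 + 78 + 37 + 22 = 258
e = 258 / (258 + 86) = 258 / 344 = 0.7500
e × U → 0.7500 × 149 = 111.75
Base → 258 + 111.75 = 369.75
REF2 = 78 / 369.75 = 0.2110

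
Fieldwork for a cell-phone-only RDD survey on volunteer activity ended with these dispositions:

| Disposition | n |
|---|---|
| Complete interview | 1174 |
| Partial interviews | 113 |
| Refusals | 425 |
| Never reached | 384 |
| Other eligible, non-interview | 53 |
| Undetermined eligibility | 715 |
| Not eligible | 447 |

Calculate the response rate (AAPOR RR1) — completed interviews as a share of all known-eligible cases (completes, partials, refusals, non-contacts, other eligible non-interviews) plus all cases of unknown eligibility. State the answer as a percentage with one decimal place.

41.0%

Top = 1174
Base = 1174 + 113 + 425 + 384 + 53 + 715 = 2864
RR1 = 1174 / 2864 = 0.4099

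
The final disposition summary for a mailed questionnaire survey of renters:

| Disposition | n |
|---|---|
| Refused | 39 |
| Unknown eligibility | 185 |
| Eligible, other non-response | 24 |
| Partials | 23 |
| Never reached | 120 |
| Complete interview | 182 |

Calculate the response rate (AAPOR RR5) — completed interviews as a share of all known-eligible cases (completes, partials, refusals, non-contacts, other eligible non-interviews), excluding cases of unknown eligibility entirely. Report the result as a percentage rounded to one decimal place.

Top → 182
Denominator → 182 + 23 + 39 + 120 + 24 = 388
RR5 = 182 / 388 = 0.4691

46.9%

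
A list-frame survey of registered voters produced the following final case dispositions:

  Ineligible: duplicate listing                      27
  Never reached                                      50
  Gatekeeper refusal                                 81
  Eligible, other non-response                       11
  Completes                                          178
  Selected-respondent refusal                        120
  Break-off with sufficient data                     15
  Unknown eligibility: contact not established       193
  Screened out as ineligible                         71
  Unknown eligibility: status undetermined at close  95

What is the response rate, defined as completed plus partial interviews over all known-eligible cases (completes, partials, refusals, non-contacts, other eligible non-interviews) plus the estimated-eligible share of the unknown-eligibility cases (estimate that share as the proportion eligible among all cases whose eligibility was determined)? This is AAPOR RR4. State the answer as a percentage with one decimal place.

Refused = 81 + 120 = 201
Unknown if eligible = 193 + 95 = 288
Not eligible = 71 + 27 = 98
Numerator → 178 + 15 = 193
Known eligible → 178 + 15 + 201 + 50 + 11 = 455
e = 455 / (455 + 98) = 455 / 553 = 0.8228
Estimated eligible among unknowns → 0.8228 × 288 = 236.97
Base → 455 + 236.97 = 691.97
RR4 = 193 / 691.97 = 0.2789

27.9%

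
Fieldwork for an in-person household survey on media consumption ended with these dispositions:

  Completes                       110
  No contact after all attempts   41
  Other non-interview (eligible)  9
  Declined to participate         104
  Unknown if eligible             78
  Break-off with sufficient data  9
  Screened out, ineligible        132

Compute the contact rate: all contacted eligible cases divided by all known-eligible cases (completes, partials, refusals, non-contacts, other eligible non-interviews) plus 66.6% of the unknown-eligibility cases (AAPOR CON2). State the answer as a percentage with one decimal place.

Num = 110 + 9 + 104 + 9 = 232
Known eligible = 110 + 9 + 104 + 41 + 9 = 273
Eligible share of unknowns = 0.6660 × 78 = 51.95
Denominator = 273 + 51.95 = 324.95
CON2 = 232 / 324.95 = 0.7140

71.4%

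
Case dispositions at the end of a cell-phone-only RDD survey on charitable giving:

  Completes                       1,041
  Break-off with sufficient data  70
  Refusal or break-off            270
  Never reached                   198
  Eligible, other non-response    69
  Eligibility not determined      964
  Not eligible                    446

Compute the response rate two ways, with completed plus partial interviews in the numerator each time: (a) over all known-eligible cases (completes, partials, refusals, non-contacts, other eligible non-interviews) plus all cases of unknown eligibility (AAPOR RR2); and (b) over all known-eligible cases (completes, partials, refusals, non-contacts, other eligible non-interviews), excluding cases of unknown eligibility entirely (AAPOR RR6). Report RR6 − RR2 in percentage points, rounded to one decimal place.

24.9

Num = 1041 + 70 = 1111
Base = 1041 + 70 + 270 + 198 + 69 + 964 = 2612
RR2 = 1111 / 2612 = 0.4253
Base = 1041 + 70 + 270 + 198 + 69 = 1648
RR6 = 1111 / 1648 = 0.6742
Difference = 67.42 − 42.53 = 24.89 percentage points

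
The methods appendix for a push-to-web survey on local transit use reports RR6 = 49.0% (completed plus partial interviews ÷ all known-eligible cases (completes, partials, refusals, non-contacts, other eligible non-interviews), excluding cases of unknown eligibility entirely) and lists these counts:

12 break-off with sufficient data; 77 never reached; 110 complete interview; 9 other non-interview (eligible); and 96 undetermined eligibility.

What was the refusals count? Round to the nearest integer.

41

Num = 110 + 12 = 122
RR6 = 122 / D = 0.490
D = 122 / 0.490 = 249.0
Other denominator terms total 208
refusals = 249.0 − 208 ≈ 41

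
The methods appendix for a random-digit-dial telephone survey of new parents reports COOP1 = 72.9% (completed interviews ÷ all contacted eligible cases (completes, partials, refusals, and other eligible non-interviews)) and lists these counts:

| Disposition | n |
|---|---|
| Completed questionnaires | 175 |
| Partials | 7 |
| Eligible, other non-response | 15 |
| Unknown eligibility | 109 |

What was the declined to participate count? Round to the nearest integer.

43

COOP1 = 175 / D = 0.729
D = 175 / 0.729 = 240.1
Rest of base = 197
declined to participate = 240.1 − 197 ≈ 43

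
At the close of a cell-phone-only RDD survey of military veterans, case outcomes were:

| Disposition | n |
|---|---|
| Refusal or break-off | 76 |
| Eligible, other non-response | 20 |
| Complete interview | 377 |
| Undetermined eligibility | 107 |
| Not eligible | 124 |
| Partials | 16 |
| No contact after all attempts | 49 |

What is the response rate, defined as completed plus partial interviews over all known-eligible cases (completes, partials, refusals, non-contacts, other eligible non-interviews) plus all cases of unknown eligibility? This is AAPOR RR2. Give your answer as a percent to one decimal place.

60.9%

Num: 377 + 16 = 393
Base: 377 + 16 + 76 + 49 + 20 + 107 = 645
RR2 = 393 / 645 = 0.6093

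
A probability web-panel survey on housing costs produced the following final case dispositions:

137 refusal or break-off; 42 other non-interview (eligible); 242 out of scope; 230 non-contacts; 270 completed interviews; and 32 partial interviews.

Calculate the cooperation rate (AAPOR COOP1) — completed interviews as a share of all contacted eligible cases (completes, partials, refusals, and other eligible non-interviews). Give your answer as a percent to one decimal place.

Num: 270
Denom: 270 + 32 + 137 + 42 = 481
COOP1 = 270 / 481 = 0.5613

56.1%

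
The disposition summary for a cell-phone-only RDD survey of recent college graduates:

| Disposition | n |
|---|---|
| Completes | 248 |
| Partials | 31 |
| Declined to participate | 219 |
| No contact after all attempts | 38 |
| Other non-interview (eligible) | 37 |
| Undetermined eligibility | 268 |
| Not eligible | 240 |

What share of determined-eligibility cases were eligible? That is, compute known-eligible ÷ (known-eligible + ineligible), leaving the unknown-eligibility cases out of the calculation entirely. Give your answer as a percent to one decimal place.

70.5%

Known eligible → 248 + 31 + 219 + 38 + 37 = 573
e = 573 / (573 + 240) = 573 / 813 = 0.7048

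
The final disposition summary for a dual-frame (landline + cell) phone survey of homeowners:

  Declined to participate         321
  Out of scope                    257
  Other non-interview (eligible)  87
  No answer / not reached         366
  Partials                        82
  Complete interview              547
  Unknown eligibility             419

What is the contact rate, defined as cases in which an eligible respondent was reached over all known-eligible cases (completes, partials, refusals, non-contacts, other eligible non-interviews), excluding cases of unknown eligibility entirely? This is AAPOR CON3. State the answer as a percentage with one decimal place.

Numerator = 547 + 82 + 321 + 87 = 1037
Base = 547 + 82 + 321 + 366 + 87 = 1403
CON3 = 1037 / 1403 = 0.7391

73.9%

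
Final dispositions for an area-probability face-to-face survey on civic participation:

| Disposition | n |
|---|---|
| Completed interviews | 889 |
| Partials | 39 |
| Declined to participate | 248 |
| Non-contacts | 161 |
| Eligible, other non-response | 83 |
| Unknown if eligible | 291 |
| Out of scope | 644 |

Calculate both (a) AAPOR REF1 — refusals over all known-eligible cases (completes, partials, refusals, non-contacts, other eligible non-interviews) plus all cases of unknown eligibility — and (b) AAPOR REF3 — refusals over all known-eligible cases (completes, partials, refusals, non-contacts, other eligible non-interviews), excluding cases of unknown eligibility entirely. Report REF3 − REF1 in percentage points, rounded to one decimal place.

3.0

Numerator = 248
Denominator = 889 + 39 + 248 + 161 + 83 + 291 = 1711
REF1 = 248 / 1711 = 0.1449
Denominator = 889 + 39 + 248 + 161 + 83 = 1420
REF3 = 248 / 1420 = 0.1746
Difference = 17.46 − 14.49 = 2.97 percentage points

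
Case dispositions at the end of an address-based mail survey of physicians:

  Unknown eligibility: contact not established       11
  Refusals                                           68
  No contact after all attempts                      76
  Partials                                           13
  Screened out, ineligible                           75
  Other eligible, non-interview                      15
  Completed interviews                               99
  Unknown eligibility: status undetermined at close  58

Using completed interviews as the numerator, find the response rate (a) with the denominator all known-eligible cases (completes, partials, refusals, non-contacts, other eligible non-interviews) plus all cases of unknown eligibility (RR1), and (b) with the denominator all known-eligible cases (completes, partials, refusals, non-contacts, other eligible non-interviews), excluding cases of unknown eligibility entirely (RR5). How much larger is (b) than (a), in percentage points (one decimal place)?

7.4

Undetermined eligibility = 11 + 58 = 69
Num = 99
Denominator = 99 + 13 + 68 + 76 + 15 + 69 = 340
RR1 = 99 / 340 = 0.2912
Denominator = 99 + 13 + 68 + 76 + 15 = 271
RR5 = 99 / 271 = 0.3653
Difference = 36.53 − 29.12 = 7.41 percentage points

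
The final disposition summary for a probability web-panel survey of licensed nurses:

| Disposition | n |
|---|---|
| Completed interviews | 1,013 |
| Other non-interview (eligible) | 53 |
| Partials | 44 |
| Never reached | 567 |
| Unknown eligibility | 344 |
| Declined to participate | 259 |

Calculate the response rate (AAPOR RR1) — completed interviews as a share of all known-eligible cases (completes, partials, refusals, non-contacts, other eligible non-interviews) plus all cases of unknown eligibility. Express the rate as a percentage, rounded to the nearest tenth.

44.4%

Numerator: 1013
Denom: 1013 + 44 + 259 + 567 + 53 + 344 = 2280
RR1 = 1013 / 2280 = 0.4443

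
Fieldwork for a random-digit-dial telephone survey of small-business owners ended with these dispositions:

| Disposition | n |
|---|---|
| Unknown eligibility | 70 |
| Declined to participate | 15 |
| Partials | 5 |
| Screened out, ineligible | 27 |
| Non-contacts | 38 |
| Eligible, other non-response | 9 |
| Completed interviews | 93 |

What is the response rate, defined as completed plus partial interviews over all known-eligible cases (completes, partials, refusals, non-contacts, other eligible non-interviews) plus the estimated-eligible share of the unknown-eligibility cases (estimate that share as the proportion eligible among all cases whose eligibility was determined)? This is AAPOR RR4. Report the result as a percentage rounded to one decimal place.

44.6%

Numerator: 93 + 5 = 98
Known eligible: 93 + 5 + 15 + 38 + 9 = 160
e = 160 / (160 + 27) = 160 / 187 = 0.8556
e × U: 0.8556 × 70 = 59.89
Denom: 160 + 59.89 = 219.89
RR4 = 98 / 219.89 = 0.4457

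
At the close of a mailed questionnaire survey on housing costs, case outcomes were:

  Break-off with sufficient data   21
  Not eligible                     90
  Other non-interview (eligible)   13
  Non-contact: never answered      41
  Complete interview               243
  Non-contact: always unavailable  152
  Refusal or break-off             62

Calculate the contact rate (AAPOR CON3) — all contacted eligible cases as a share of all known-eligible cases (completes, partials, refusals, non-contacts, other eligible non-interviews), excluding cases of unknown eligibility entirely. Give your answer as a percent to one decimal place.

Never reached = 41 + 152 = 193
Top = 243 + 21 + 62 + 13 = 339
Denom = 243 + 21 + 62 + 193 + 13 = 532
CON3 = 339 / 532 = 0.6372

63.7%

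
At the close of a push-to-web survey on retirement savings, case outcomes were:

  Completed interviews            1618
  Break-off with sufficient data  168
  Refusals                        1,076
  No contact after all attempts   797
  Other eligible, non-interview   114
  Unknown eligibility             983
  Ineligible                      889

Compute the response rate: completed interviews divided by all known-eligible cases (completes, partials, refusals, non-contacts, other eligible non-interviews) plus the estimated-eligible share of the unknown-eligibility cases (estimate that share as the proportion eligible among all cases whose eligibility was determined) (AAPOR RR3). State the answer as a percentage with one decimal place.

35.4%

Num: 1618
Eligible (known): 1618 + 168 + 1076 + 797 + 114 = 3773
e = 3773 / (3773 + 889) = 3773 / 4662 = 0.8093
Eligible share of unknowns: 0.8093 × 983 = 795.54
Base: 3773 + 795.54 = 4568.54
RR3 = 1618 / 4568.54 = 0.3542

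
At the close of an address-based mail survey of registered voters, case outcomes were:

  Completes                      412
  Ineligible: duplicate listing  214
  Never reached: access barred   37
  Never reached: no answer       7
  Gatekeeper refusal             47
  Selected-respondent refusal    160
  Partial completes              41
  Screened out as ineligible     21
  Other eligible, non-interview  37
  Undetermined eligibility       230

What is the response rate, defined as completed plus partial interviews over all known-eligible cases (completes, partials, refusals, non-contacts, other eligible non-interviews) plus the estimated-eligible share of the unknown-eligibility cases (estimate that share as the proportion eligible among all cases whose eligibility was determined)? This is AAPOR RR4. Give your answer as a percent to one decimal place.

49.5%

Refused = 47 + 160 = 207
No contact after all attempts = 7 + 37 = 44
Screened out, ineligible = 21 + 214 = 235
Top = 412 + 41 = 453
Determined eligible = 412 + 41 + 207 + 44 + 37 = 741
e = 741 / (741 + 235) = 741 / 976 = 0.7592
e × U = 0.7592 × 230 = 174.62
Denom = 741 + 174.62 = 915.62
RR4 = 453 / 915.62 = 0.4947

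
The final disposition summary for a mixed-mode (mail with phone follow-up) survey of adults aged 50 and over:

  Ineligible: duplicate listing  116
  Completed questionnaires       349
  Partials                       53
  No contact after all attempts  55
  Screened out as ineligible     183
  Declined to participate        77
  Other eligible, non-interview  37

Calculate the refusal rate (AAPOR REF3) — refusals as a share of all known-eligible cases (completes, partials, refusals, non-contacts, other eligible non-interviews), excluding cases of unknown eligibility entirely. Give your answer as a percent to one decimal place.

Screened out, ineligible = 183 + 116 = 299
Top → 77
Base → 349 + 53 + 77 + 55 + 37 = 571
REF3 = 77 / 571 = 0.1349

13.5%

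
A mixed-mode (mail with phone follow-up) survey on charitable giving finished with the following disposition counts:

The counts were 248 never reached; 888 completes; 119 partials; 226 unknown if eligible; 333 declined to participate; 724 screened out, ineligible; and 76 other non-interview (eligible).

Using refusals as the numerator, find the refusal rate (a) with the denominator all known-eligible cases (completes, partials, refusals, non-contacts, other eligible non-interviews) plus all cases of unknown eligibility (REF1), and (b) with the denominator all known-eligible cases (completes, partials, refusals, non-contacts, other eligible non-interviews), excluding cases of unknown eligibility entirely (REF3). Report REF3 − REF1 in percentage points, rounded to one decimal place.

Top = 333
Denominator = 888 + 119 + 333 + 248 + 76 + 226 = 1890
REF1 = 333 / 1890 = 0.1762
Denominator = 888 + 119 + 333 + 248 + 76 = 1664
REF3 = 333 / 1664 = 0.2001
Difference = 20.01 − 17.62 = 2.39 percentage points

2.4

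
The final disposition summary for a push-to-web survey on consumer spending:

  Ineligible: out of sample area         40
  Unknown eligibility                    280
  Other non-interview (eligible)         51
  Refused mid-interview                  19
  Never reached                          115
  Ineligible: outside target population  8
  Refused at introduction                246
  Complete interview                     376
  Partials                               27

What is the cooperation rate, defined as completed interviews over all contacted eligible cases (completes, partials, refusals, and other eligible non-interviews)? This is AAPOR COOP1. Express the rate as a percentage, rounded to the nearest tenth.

Refusals = 246 + 19 = 265
Ineligible = 8 + 40 = 48
Num: 376
Denom: 376 + 27 + 265 + 51 = 719
COOP1 = 376 / 719 = 0.5229

52.3%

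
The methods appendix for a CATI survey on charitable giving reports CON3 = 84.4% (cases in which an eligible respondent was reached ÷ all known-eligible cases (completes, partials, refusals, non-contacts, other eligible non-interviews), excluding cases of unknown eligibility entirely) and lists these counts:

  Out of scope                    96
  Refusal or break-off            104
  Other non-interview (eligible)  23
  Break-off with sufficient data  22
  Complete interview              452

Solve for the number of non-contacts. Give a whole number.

Num → 452 + 22 + 104 + 23 = 601
CON3 = 601 / D = 0.844
D = 601 / 0.844 = 712.1
Other denominator terms total 601
non-contacts = 712.1 − 601 ≈ 111

111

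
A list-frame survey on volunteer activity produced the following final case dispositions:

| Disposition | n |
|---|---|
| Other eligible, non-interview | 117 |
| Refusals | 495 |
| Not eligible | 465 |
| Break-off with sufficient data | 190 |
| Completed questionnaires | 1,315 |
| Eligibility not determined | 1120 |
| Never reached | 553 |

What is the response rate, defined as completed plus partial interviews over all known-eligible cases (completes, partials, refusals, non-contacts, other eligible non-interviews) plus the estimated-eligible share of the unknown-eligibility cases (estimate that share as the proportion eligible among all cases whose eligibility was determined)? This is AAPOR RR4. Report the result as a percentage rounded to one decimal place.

41.5%

Top: 1315 + 190 = 1505
Determined eligible: 1315 + 190 + 495 + 553 + 117 = 2670
e = 2670 / (2670 + 465) = 2670 / 3135 = 0.8517
Estimated eligible among unknowns: 0.8517 × 1120 = 953.90
Denominator: 2670 + 953.90 = 3623.90
RR4 = 1505 / 3623.90 = 0.4153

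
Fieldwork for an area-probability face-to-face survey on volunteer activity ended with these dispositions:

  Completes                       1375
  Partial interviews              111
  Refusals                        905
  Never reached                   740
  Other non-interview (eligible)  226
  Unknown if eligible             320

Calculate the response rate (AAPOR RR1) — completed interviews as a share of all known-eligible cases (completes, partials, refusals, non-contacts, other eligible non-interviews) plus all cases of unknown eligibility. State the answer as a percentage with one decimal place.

37.4%

Num: 1375
Denom: 1375 + 111 + 905 + 740 + 226 + 320 = 3677
RR1 = 1375 / 3677 = 0.3739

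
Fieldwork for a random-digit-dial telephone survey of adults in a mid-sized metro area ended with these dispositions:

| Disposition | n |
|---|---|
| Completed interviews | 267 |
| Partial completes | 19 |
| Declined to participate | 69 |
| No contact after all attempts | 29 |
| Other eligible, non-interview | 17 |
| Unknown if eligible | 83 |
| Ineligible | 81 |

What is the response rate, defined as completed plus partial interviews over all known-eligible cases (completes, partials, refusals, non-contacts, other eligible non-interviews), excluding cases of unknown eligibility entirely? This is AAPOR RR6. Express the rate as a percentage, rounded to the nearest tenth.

Top: 267 + 19 = 286
Denom: 267 + 19 + 69 + 29 + 17 = 401
RR6 = 286 / 401 = 0.7132

71.3%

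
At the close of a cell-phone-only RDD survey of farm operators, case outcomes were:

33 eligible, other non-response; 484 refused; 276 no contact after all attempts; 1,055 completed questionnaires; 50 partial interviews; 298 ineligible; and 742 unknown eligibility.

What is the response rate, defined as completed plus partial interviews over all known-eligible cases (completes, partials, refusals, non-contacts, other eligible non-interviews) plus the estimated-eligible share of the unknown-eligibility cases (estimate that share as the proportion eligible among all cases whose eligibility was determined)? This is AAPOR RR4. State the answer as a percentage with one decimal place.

Numerator → 1055 + 50 = 1105
Eligible (known) → 1055 + 50 + 484 + 276 + 33 = 1898
e = 1898 / (1898 + 298) = 1898 / 2196 = 0.8643
Estimated eligible among unknowns → 0.8643 × 742 = 641.31
Denom → 1898 + 641.31 = 2539.31
RR4 = 1105 / 2539.31 = 0.4352

43.5%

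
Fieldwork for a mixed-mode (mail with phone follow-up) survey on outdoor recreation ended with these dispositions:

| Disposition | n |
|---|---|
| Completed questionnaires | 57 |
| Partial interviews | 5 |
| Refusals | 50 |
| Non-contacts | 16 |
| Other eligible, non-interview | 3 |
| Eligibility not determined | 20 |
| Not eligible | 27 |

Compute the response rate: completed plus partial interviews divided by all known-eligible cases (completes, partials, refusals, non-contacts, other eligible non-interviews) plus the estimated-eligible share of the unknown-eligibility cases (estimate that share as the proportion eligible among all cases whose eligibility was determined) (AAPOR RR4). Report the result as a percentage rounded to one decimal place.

Numerator = 57 + 5 = 62
Known eligible = 57 + 5 + 50 + 16 + 3 = 131
e = 131 / (131 + 27) = 131 / 158 = 0.8291
Eligible share of unknowns = 0.8291 × 20 = 16.58
Denominator = 131 + 16.58 = 147.58
RR4 = 62 / 147.58 = 0.4201

42.0%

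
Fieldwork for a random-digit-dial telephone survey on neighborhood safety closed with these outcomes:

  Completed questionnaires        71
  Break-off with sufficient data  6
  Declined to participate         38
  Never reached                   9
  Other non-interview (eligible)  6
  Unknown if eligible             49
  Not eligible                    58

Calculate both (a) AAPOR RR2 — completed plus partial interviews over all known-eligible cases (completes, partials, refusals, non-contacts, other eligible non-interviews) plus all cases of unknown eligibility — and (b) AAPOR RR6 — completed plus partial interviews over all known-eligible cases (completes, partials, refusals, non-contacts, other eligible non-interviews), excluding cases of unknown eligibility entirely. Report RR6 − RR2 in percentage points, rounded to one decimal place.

16.2

Numerator → 71 + 6 = 77
Denom → 71 + 6 + 38 + 9 + 6 + 49 = 179
RR2 = 77 / 179 = 0.4302
Denom → 71 + 6 + 38 + 9 + 6 = 130
RR6 = 77 / 130 = 0.5923
Difference = 59.23 − 43.02 = 16.21 percentage points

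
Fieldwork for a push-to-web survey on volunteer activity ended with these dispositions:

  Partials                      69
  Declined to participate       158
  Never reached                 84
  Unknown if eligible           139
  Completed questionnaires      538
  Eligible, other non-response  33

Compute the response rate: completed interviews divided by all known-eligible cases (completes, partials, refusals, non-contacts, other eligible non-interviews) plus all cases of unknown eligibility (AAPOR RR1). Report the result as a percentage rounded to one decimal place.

52.7%

Num: 538
Base: 538 + 69 + 158 + 84 + 33 + 139 = 1021
RR1 = 538 / 1021 = 0.5269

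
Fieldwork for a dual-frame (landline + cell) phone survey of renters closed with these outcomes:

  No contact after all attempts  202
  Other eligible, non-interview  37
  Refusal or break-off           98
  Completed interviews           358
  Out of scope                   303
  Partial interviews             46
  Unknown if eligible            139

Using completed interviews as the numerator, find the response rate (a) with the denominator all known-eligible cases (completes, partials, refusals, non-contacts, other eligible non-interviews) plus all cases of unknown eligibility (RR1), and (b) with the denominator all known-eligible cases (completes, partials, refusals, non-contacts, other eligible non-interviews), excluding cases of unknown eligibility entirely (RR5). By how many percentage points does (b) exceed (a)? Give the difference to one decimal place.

Numerator = 358
Base = 358 + 46 + 98 + 202 + 37 + 139 = 880
RR1 = 358 / 880 = 0.4068
Base = 358 + 46 + 98 + 202 + 37 = 741
RR5 = 358 / 741 = 0.4831
Difference = 48.31 − 40.68 = 7.63 percentage points

7.6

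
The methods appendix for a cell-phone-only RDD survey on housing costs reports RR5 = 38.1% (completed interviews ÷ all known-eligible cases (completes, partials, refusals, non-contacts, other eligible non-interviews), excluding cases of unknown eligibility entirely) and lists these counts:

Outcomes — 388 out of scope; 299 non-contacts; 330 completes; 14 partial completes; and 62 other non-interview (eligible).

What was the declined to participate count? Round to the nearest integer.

RR5 = 330 / D = 0.381
D = 330 / 0.381 = 866.1
Rest of base = 705
declined to participate = 866.1 − 705 ≈ 161

161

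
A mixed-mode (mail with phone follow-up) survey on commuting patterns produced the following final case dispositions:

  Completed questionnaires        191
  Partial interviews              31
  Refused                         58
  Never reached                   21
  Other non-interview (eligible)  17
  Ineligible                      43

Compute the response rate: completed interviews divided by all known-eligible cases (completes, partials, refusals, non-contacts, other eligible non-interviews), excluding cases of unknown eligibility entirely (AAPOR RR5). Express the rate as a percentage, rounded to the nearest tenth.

60.1%

Numerator: 191
Denominator: 191 + 31 + 58 + 21 + 17 = 318
RR5 = 191 / 318 = 0.6006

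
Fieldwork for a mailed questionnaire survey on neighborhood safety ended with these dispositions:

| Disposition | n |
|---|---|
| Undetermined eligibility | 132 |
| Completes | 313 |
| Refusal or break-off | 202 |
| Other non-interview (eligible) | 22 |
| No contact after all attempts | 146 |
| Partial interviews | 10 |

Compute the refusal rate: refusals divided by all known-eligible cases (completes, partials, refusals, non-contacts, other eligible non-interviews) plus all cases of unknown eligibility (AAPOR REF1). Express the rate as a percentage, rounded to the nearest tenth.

24.5%

Numerator = 202
Denominator = 313 + 10 + 202 + 146 + 22 + 132 = 825
REF1 = 202 / 825 = 0.2448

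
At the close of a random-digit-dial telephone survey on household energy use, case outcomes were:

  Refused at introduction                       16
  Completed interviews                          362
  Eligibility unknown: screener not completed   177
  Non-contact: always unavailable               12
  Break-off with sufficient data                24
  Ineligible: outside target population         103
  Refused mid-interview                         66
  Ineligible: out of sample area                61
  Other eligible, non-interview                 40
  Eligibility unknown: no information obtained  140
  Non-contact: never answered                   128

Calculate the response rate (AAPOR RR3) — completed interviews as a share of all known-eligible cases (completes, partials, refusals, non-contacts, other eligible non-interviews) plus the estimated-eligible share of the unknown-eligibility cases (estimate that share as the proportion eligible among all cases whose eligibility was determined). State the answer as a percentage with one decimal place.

Declined to participate = 16 + 66 = 82
No answer / not reached = 128 + 12 = 140
Unknown if eligible = 177 + 140 = 317
Screened out, ineligible = 103 + 61 = 164
Num → 362
Determined eligible → 362 + 24 + 82 + 140 + 40 = 648
e = 648 / (648 + 164) = 648 / 812 = 0.7980
Eligible share of unknowns → 0.7980 × 317 = 252.97
Denominator → 648 + 252.97 = 900.97
RR3 = 362 / 900.97 = 0.4018

40.2%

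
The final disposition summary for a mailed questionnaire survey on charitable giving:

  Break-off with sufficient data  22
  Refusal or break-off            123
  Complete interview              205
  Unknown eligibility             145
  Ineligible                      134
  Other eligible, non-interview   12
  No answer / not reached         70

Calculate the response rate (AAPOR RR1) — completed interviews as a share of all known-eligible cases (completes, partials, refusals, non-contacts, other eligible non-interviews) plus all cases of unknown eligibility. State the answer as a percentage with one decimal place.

35.5%

Num = 205
Base = 205 + 22 + 123 + 70 + 12 + 145 = 577
RR1 = 205 / 577 = 0.3553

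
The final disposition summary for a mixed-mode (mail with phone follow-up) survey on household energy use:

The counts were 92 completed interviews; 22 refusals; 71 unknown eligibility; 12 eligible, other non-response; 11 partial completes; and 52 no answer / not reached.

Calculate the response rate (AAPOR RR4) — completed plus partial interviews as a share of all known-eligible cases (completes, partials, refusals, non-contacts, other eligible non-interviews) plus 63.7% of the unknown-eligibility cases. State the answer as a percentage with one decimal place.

44.0%

Num: 92 + 11 = 103
Determined eligible: 92 + 11 + 22 + 52 + 12 = 189
e × U: 0.6370 × 71 = 45.23
Denominator: 189 + 45.23 = 234.23
RR4 = 103 / 234.23 = 0.4397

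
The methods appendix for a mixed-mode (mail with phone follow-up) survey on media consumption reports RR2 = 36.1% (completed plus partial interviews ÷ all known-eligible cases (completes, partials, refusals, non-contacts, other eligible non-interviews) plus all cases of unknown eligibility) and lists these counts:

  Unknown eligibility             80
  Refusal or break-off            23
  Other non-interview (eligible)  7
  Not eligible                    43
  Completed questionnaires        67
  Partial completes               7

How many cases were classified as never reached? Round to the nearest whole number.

21

Top → 67 + 7 = 74
RR2 = 74 / D = 0.361
D = 74 / 0.361 = 205.0
Other denominator terms total 184
never reached = 205.0 − 184 ≈ 21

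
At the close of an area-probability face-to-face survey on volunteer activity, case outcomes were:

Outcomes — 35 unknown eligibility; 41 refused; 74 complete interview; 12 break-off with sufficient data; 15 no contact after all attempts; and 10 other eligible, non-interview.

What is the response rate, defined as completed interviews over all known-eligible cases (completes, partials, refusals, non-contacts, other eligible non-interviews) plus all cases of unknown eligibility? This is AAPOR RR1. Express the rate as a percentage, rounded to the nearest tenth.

Top = 74
Denom = 74 + 12 + 41 + 15 + 10 + 35 = 187
RR1 = 74 / 187 = 0.3957

39.6%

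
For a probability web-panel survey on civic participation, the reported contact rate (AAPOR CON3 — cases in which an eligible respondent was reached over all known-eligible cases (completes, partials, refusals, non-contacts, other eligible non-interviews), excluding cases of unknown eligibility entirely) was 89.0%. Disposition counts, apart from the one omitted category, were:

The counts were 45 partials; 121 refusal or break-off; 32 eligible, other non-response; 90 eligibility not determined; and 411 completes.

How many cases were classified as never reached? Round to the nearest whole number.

Numerator = 411 + 45 + 121 + 32 = 609
CON3 = 609 / D = 0.890
D = 609 / 0.890 = 684.3
Rest of base = 609
never reached = 684.3 − 609 ≈ 75

75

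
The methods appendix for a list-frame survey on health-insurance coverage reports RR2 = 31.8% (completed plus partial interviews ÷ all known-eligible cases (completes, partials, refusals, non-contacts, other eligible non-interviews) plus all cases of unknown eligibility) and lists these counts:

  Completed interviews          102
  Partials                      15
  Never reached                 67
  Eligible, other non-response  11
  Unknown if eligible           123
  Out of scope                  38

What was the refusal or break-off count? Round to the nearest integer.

50

Numerator → 102 + 15 = 117
RR2 = 117 / D = 0.318
D = 117 / 0.318 = 367.9
Other denominator terms total 318
refusal or break-off = 367.9 − 318 ≈ 50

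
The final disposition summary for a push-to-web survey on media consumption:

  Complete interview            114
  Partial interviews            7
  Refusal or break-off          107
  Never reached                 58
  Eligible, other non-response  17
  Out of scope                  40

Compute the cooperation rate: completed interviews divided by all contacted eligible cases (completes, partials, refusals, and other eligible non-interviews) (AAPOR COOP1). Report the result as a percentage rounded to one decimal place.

Top = 114
Base = 114 + 7 + 107 + 17 = 245
COOP1 = 114 / 245 = 0.4653

46.5%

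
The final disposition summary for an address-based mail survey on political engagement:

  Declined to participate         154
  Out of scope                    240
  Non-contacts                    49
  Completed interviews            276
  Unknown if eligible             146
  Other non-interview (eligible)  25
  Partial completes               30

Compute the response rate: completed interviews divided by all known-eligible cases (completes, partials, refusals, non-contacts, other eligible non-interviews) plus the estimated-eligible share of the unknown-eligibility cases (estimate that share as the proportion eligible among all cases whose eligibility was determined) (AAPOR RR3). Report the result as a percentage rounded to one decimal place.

43.5%

Top = 276
Eligible (known) = 276 + 30 + 154 + 49 + 25 = 534
e = 534 / (534 + 240) = 534 / 774 = 0.6899
e × U = 0.6899 × 146 = 100.73
Base = 534 + 100.73 = 634.73
RR3 = 276 / 634.73 = 0.4348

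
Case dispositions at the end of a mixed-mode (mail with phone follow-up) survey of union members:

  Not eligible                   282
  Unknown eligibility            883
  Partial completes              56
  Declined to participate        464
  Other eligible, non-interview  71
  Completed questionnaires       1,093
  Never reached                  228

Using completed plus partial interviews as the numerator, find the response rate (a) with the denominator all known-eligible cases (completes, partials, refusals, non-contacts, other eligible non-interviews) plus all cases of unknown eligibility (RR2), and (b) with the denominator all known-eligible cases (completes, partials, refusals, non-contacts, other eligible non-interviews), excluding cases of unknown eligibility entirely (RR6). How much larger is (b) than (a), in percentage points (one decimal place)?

19.0

Top = 1093 + 56 = 1149
Base = 1093 + 56 + 464 + 228 + 71 + 883 = 2795
RR2 = 1149 / 2795 = 0.4111
Base = 1093 + 56 + 464 + 228 + 71 = 1912
RR6 = 1149 / 1912 = 0.6009
Difference = 60.09 − 41.11 = 18.98 percentage points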